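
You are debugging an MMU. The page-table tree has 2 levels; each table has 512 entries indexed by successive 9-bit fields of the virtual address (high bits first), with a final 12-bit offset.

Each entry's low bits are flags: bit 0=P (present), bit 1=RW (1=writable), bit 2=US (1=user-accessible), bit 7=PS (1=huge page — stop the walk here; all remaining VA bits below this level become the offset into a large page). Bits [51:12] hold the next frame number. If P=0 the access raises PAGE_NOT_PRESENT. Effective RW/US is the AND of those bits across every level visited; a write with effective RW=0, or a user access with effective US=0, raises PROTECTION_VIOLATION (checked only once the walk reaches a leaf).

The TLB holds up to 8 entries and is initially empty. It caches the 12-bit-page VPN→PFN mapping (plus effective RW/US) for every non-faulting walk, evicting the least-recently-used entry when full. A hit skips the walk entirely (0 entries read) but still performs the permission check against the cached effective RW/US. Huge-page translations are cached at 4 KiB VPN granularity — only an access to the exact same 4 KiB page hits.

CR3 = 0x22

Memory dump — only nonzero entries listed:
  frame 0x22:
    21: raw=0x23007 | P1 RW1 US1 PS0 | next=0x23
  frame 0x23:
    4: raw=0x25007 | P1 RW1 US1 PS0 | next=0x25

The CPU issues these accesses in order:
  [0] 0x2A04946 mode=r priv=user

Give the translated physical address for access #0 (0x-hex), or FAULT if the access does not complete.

Per-access translation:
#0 VA=0x2A04946 (r,user):
  L0: frame=0x22 idx=21 entry=0x23007 [P=1 RW=1 US=1 PS=0]
  L1: frame=0x23 idx=4 entry=0x25007 [P=1 RW=1 US=1 PS=0]
  → PA=0x25946  (2 entries read)

Access #0 PA: 0x25946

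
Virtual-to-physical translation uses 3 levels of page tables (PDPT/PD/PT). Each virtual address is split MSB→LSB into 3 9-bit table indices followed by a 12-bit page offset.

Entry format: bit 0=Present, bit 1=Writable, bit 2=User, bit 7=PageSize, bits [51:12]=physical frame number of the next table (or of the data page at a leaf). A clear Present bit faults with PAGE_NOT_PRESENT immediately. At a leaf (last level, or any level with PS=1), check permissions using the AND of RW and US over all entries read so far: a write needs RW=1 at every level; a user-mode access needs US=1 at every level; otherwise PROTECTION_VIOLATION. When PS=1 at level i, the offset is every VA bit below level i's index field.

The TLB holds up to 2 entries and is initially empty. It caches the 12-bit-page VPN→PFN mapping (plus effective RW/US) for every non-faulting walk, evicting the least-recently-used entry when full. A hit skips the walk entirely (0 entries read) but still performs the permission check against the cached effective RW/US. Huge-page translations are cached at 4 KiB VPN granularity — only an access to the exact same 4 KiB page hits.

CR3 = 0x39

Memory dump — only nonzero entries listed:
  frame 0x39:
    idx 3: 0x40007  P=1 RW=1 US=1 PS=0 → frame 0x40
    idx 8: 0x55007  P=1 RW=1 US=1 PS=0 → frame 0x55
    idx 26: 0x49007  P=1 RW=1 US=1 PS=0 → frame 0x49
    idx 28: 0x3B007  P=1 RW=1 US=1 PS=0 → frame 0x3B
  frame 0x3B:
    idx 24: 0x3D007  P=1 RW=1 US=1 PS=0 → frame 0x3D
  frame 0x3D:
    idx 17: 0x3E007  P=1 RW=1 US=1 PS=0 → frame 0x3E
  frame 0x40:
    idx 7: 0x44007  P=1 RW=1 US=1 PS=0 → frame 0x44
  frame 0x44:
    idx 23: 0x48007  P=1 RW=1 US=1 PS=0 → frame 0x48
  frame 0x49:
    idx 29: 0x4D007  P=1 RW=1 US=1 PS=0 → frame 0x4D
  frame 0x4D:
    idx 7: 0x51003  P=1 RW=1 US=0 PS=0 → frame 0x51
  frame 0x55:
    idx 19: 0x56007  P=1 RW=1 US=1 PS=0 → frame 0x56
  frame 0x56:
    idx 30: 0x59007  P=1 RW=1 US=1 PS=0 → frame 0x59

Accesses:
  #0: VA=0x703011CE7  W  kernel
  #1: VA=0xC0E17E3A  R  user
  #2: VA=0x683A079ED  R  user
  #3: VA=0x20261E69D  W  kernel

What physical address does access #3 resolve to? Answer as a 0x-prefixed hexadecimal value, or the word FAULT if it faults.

Trace:
#0 VA=0x703011CE7 (w,kernel):
  lvl0: tbl 0x39, slot 28 ⇒ 0x3B007 (P1/RW1/US1/PS0)
  lvl1: tbl 0x3B, slot 24 ⇒ 0x3D007 (P1/RW1/US1/PS0)
  lvl2: tbl 0x3D, slot 17 ⇒ 0x3E007 (P1/RW1/US1/PS0)
  ✓ 0x3ECE7  — 3 lookups
#1 VA=0xC0E17E3A (r,user):
  lvl0: tbl 0x39, slot 3 ⇒ 0x40007 (P1/RW1/US1/PS0)
  lvl1: tbl 0x40, slot 7 ⇒ 0x44007 (P1/RW1/US1/PS0)
  lvl2: tbl 0x44, slot 23 ⇒ 0x48007 (P1/RW1/US1/PS0)
  ✓ 0x48E3A  — 3 lookups
#2 VA=0x683A079ED (r,user):
  lvl0: tbl 0x39, slot 26 ⇒ 0x49007 (P1/RW1/US1/PS0)
  lvl1: tbl 0x49, slot 29 ⇒ 0x4D007 (P1/RW1/US1/PS0)
  lvl2: tbl 0x4D, slot 7 ⇒ 0x51003 (P1/RW1/US0/PS0)
  → PROTECTION_VIOLATION  (3 entries read)
#3 VA=0x20261E69D (w,kernel):
  lvl0: tbl 0x39, slot 8 ⇒ 0x55007 (P1/RW1/US1/PS0)
  lvl1: tbl 0x55, slot 19 ⇒ 0x56007 (P1/RW1/US1/PS0)
  lvl2: tbl 0x56, slot 30 ⇒ 0x59007 (P1/RW1/US1/PS0)
  ✓ 0x5969D  — 3 lookups

Access #3 PA: 0x5969D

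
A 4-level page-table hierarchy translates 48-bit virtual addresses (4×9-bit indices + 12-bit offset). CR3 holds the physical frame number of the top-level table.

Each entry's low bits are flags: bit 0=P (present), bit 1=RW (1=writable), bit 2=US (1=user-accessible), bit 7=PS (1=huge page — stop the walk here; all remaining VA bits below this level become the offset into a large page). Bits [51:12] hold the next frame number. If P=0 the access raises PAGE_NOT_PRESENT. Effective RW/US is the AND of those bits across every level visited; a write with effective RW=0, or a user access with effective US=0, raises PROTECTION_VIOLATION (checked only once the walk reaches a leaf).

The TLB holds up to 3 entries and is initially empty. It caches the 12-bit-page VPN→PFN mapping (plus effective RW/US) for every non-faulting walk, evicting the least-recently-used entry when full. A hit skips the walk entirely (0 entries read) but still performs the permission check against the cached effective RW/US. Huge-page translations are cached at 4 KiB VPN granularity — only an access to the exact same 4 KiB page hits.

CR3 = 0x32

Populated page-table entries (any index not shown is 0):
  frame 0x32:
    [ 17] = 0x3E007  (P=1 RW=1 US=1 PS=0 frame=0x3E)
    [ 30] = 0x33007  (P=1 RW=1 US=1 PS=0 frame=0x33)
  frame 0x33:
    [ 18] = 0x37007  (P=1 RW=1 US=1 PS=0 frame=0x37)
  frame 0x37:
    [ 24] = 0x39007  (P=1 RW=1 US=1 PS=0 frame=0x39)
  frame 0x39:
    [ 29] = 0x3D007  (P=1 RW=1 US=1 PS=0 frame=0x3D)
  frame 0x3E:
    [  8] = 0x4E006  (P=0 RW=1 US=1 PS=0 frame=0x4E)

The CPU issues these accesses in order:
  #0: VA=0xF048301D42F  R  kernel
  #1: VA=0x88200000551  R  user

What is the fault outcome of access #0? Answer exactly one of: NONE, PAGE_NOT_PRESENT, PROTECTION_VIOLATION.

Walk each access:
#0 VA=0xF048301D42F (r,kernel):
  [0] read 0x32 idx=30: raw=0x33007 flags P=1 W=1 U=1 S=0
  [1] read 0x33 idx=18: raw=0x37007 flags P=1 W=1 U=1 S=0
  [2] read 0x37 idx=24: raw=0x39007 flags P=1 W=1 U=1 S=0
  [3] read 0x39 idx=29: raw=0x3D007 flags P=1 W=1 U=1 S=0
  → PA=0x3D42F  (4 entries read)
#1 VA=0x88200000551 (r,user):
  [0] read 0x32 idx=17: raw=0x3E007 flags P=1 W=1 U=1 S=0
  [1] read 0x3E idx=8: raw=0x4E006 flags P=0 W=1 U=1 S=0
  ⇒ fault: PAGE_NOT_PRESENT  — 2 lookups

Access #0 fault: NONE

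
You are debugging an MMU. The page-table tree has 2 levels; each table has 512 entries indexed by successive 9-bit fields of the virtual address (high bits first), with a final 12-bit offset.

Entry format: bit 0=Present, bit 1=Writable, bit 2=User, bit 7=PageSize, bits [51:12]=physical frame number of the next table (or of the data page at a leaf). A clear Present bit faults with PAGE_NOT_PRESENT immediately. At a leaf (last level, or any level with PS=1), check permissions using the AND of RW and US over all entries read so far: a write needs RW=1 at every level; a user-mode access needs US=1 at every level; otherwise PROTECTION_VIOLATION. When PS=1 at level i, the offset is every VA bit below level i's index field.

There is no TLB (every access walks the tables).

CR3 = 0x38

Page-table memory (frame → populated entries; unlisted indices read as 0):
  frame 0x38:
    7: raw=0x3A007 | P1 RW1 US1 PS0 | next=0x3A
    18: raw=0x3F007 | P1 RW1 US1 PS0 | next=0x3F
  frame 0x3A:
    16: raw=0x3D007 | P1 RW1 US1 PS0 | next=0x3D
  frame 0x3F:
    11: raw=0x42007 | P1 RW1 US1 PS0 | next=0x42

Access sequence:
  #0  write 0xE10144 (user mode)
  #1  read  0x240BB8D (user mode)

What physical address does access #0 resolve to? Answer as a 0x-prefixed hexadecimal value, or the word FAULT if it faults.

Trace:
#0 VA=0xE10144 (w,user):
  [0] read 0x38 idx=7: raw=0x3A007 flags P=1 W=1 U=1 S=0
  [1] read 0x3A idx=16: raw=0x3D007 flags P=1 W=1 U=1 S=0
  ✓ 0x3D144  — 2 lookups
#1 VA=0x240BB8D (r,user):
  [0] read 0x38 idx=18: raw=0x3F007 flags P=1 W=1 U=1 S=0
  [1] read 0x3F idx=11: raw=0x42007 flags P=1 W=1 U=1 S=0
  ✓ 0x42B8D  — 2 lookups

Access #0 PA: 0x3D144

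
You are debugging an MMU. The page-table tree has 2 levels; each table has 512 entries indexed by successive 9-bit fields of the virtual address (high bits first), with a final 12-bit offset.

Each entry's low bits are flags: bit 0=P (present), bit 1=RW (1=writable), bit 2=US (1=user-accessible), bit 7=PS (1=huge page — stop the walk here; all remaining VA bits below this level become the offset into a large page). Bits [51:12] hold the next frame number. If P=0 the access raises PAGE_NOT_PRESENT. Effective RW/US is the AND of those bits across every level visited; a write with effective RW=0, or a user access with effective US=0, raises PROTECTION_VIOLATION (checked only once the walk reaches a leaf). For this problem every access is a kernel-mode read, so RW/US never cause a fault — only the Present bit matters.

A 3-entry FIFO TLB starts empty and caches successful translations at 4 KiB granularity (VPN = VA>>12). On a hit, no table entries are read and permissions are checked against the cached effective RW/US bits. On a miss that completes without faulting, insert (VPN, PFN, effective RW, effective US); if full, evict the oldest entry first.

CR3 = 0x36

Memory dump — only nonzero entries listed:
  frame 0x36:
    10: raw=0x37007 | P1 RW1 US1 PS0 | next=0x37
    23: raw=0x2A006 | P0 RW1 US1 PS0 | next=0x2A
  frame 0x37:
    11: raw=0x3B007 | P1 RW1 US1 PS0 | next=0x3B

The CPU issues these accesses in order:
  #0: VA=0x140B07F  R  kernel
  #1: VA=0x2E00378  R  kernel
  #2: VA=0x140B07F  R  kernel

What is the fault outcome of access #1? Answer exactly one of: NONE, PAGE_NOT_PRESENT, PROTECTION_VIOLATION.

Per-access translation:
#0 VA=0x140B07F (r,kernel):
  lvl0: tbl 0x36, slot 10 ⇒ 0x37007 (P1/RW1/US1/PS0)
  lvl1: tbl 0x37, slot 11 ⇒ 0x3B007 (P1/RW1/US1/PS0)
  → PA=0x3B07F  (2 entries read)
#1 VA=0x2E00378 (r,kernel):
  lvl0: tbl 0x36, slot 23 ⇒ 0x2A006 (P0/RW1/US1/PS0)
  ⇒ fault: PAGE_NOT_PRESENT  — 1 lookups
#2 VA=0x140B07F (r,kernel):
  TLB hit vpn=0x140B → PA=0x3B07F

Access #1 fault: PAGE_NOT_PRESENT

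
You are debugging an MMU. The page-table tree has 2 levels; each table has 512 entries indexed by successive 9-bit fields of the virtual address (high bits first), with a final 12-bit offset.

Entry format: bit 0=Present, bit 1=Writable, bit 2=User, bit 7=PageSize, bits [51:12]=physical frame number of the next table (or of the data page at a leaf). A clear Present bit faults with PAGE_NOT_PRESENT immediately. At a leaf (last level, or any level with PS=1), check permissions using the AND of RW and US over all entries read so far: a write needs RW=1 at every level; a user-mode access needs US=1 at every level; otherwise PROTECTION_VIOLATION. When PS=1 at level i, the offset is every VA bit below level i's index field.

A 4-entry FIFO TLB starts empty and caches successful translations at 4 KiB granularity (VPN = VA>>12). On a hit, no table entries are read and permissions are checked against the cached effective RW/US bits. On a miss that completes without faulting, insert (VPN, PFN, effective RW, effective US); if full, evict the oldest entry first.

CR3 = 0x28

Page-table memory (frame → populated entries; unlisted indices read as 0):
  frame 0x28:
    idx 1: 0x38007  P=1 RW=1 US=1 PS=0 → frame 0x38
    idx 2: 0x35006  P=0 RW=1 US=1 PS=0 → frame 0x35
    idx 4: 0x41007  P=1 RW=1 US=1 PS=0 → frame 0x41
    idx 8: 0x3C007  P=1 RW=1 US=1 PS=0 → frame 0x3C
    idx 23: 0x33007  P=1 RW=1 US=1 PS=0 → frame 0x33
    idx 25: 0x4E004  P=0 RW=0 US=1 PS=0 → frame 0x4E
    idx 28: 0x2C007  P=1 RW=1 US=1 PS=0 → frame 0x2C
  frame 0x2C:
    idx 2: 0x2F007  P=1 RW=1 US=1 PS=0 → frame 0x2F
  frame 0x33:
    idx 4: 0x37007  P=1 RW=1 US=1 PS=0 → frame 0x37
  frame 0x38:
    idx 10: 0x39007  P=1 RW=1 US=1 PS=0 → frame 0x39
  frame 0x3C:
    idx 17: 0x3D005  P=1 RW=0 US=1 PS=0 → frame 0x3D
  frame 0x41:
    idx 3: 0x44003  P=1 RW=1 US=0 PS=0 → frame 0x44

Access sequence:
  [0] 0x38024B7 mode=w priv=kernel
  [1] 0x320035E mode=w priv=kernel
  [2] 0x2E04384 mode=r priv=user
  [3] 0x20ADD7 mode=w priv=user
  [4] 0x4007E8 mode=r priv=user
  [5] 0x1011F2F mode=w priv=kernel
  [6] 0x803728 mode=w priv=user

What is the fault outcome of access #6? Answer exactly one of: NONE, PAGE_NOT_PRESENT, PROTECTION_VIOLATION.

Per-access translation:
#0 VA=0x38024B7 (w,kernel):
  lvl0: tbl 0x28, slot 28 ⇒ 0x2C007 (P1/RW1/US1/PS0)
  lvl1: tbl 0x2C, slot 2 ⇒ 0x2F007 (P1/RW1/US1/PS0)
  → PA=0x2F4B7  (2 entries read)
#1 VA=0x320035E (w,kernel):
  lvl0: tbl 0x28, slot 25 ⇒ 0x4E004 (P0/RW0/US1/PS0)
  ⇒ fault: PAGE_NOT_PRESENT  — 1 lookups
#2 VA=0x2E04384 (r,user):
  lvl0: tbl 0x28, slot 23 ⇒ 0x33007 (P1/RW1/US1/PS0)
  lvl1: tbl 0x33, slot 4 ⇒ 0x37007 (P1/RW1/US1/PS0)
  → PA=0x37384  (2 entries read)
#3 VA=0x20ADD7 (w,user):
  lvl0: tbl 0x28, slot 1 ⇒ 0x38007 (P1/RW1/US1/PS0)
  lvl1: tbl 0x38, slot 10 ⇒ 0x39007 (P1/RW1/US1/PS0)
  → PA=0x39DD7  (2 entries read)
#4 VA=0x4007E8 (r,user):
  lvl0: tbl 0x28, slot 2 ⇒ 0x35006 (P0/RW1/US1/PS0)
  ⇒ fault: PAGE_NOT_PRESENT  — 1 lookups
#5 VA=0x1011F2F (w,kernel):
  lvl0: tbl 0x28, slot 8 ⇒ 0x3C007 (P1/RW1/US1/PS0)
  lvl1: tbl 0x3C, slot 17 ⇒ 0x3D005 (P1/RW0/US1/PS0)
  ⇒ fault: PROTECTION_VIOLATION  — 2 lookups
#6 VA=0x803728 (w,user):
  lvl0: tbl 0x28, slot 4 ⇒ 0x41007 (P1/RW1/US1/PS0)
  lvl1: tbl 0x41, slot 3 ⇒ 0x44003 (P1/RW1/US0/PS0)
  ⇒ fault: PROTECTION_VIOLATION  — 2 lookups

Access #6 fault: PROTECTION_VIOLATION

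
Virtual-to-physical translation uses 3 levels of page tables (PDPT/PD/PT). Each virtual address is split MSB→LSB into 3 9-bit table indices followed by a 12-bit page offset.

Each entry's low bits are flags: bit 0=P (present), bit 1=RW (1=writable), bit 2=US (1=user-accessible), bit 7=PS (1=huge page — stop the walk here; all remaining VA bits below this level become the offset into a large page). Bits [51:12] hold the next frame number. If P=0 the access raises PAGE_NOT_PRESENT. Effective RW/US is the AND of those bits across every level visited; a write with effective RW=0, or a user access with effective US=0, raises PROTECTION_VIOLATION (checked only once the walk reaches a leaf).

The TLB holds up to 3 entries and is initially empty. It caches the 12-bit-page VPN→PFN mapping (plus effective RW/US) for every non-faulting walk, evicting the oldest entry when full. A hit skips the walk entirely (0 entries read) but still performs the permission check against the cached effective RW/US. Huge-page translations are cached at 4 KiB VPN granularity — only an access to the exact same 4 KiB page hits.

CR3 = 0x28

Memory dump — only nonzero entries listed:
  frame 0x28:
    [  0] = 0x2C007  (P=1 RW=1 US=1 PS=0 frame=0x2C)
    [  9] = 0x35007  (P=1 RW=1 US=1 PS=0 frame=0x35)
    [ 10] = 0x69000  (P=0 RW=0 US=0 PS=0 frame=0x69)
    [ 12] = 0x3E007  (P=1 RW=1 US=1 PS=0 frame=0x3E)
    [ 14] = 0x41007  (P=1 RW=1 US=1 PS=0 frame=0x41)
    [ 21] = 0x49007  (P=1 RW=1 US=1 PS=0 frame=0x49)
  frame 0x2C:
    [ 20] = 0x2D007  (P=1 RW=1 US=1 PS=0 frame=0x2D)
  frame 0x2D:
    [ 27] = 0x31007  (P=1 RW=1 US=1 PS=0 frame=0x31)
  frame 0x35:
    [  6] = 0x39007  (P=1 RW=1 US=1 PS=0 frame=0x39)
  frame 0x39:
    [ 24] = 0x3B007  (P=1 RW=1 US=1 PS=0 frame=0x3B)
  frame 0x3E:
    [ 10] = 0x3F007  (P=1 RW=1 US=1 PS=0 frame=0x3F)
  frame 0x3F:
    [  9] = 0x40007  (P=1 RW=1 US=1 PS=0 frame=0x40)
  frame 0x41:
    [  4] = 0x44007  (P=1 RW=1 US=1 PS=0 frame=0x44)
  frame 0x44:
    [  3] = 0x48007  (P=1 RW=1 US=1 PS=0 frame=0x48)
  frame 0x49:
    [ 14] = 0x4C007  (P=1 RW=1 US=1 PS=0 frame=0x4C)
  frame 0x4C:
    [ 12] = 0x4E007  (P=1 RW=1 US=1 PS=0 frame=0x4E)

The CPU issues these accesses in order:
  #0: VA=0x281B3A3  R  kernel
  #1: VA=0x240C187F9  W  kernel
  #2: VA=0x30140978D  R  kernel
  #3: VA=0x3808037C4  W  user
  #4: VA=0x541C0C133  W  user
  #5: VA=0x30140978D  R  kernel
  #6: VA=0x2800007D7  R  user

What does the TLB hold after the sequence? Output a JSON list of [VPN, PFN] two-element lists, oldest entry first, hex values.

Trace:
#0 VA=0x281B3A3 (r,kernel):
  lvl0: tbl 0x28, slot 0 ⇒ 0x2C007 (P1/RW1/US1/PS0)
  lvl1: tbl 0x2C, slot 20 ⇒ 0x2D007 (P1/RW1/US1/PS0)
  lvl2: tbl 0x2D, slot 27 ⇒ 0x31007 (P1/RW1/US1/PS0)
  ⇒ phys 0x313A3  [3 reads]
#1 VA=0x240C187F9 (w,kernel):
  lvl0: tbl 0x28, slot 9 ⇒ 0x35007 (P1/RW1/US1/PS0)
  lvl1: tbl 0x35, slot 6 ⇒ 0x39007 (P1/RW1/US1/PS0)
  lvl2: tbl 0x39, slot 24 ⇒ 0x3B007 (P1/RW1/US1/PS0)
  ⇒ phys 0x3B7F9  [3 reads]
#2 VA=0x30140978D (r,kernel):
  lvl0: tbl 0x28, slot 12 ⇒ 0x3E007 (P1/RW1/US1/PS0)
  lvl1: tbl 0x3E, slot 10 ⇒ 0x3F007 (P1/RW1/US1/PS0)
  lvl2: tbl 0x3F, slot 9 ⇒ 0x40007 (P1/RW1/US1/PS0)
  ⇒ phys 0x4078D  [3 reads]
#3 VA=0x3808037C4 (w,user):
  lvl0: tbl 0x28, slot 14 ⇒ 0x41007 (P1/RW1/US1/PS0)
  lvl1: tbl 0x41, slot 4 ⇒ 0x44007 (P1/RW1/US1/PS0)
  lvl2: tbl 0x44, slot 3 ⇒ 0x48007 (P1/RW1/US1/PS0)
  ⇒ phys 0x487C4  [3 reads]
#4 VA=0x541C0C133 (w,user):
  lvl0: tbl 0x28, slot 21 ⇒ 0x49007 (P1/RW1/US1/PS0)
  lvl1: tbl 0x49, slot 14 ⇒ 0x4C007 (P1/RW1/US1/PS0)
  lvl2: tbl 0x4C, slot 12 ⇒ 0x4E007 (P1/RW1/US1/PS0)
  ⇒ phys 0x4E133  [3 reads]
#5 VA=0x30140978D (r,kernel):
  TLB hit vpn=0x301409 → PA=0x4078D
#6 VA=0x2800007D7 (r,user):
  lvl0: tbl 0x28, slot 10 ⇒ 0x69000 (P0/RW0/US0/PS0)
  ✗ PAGE_NOT_PRESENT  [1 reads]

TLB: [["0x301409", "0x40"], ["0x380803", "0x48"], ["0x541C0C", "0x4E"]]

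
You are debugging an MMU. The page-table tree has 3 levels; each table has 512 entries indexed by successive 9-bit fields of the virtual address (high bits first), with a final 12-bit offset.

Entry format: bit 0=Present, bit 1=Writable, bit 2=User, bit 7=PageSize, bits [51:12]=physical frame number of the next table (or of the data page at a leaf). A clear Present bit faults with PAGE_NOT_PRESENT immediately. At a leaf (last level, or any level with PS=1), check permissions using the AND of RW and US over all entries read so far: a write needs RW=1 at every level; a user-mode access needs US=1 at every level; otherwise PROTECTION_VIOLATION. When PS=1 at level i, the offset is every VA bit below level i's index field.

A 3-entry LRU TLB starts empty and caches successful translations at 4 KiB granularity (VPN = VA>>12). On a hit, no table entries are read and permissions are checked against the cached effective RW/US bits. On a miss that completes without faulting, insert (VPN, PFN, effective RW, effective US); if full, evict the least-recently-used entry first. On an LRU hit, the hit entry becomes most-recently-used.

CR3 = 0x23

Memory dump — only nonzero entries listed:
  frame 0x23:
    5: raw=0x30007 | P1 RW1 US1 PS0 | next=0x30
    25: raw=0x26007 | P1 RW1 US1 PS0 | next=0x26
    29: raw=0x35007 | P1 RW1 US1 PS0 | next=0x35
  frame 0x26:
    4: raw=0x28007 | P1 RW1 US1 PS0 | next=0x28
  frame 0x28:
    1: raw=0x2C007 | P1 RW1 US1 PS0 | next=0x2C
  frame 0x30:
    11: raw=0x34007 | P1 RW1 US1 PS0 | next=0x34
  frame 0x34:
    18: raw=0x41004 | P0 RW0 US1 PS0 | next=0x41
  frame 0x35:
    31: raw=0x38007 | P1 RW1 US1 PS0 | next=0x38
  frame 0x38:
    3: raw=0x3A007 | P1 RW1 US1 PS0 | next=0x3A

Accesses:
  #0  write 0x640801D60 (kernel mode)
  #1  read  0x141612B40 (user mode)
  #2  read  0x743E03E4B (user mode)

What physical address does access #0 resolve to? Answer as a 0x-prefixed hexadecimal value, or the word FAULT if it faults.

Trace:
#0 VA=0x640801D60 (w,kernel):
  lvl0: tbl 0x23, slot 25 ⇒ 0x26007 (P1/RW1/US1/PS0)
  lvl1: tbl 0x26, slot 4 ⇒ 0x28007 (P1/RW1/US1/PS0)
  lvl2: tbl 0x28, slot 1 ⇒ 0x2C007 (P1/RW1/US1/PS0)
  ⇒ phys 0x2CD60  [3 reads]
#1 VA=0x141612B40 (r,user):
  lvl0: tbl 0x23, slot 5 ⇒ 0x30007 (P1/RW1/US1/PS0)
  lvl1: tbl 0x30, slot 11 ⇒ 0x34007 (P1/RW1/US1/PS0)
  lvl2: tbl 0x34, slot 18 ⇒ 0x41004 (P0/RW0/US1/PS0)
  ⇒ fault: PAGE_NOT_PRESENT  — 3 lookups
#2 VA=0x743E03E4B (r,user):
  lvl0: tbl 0x23, slot 29 ⇒ 0x35007 (P1/RW1/US1/PS0)
  lvl1: tbl 0x35, slot 31 ⇒ 0x38007 (P1/RW1/US1/PS0)
  lvl2: tbl 0x38, slot 3 ⇒ 0x3A007 (P1/RW1/US1/PS0)
  ⇒ phys 0x3AE4B  [3 reads]

Access #0 PA: 0x2CD60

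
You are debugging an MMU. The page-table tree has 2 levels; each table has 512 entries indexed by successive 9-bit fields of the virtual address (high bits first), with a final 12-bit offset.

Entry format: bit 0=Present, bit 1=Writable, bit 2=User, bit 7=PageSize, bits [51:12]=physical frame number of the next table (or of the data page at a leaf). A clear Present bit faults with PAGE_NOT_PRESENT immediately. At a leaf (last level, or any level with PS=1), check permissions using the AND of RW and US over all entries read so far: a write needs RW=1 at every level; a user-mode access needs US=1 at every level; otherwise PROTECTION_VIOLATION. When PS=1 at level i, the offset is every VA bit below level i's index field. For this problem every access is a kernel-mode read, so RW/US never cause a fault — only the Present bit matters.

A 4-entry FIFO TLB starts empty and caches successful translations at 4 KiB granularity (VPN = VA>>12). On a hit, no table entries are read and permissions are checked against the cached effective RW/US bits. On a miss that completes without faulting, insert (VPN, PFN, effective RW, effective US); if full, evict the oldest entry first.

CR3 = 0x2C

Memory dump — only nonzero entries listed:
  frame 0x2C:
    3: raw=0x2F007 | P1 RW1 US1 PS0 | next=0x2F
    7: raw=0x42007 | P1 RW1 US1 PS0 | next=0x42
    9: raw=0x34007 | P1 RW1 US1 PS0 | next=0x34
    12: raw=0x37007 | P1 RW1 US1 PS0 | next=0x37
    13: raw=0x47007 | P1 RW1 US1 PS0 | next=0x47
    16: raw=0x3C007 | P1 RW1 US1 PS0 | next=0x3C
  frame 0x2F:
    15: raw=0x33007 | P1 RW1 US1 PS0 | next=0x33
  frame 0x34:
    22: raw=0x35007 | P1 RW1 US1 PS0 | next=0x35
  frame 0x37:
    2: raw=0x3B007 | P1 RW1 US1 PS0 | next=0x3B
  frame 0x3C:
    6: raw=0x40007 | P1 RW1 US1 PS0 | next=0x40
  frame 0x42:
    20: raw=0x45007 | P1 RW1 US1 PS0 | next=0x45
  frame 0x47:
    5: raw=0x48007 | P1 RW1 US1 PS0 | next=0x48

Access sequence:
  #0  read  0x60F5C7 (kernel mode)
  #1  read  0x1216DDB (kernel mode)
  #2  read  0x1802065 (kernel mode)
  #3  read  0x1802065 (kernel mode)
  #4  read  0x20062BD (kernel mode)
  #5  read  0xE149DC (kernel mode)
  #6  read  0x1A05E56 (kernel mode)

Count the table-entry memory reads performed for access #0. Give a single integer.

Trace:
#0 VA=0x60F5C7 (r,kernel):
  L0: frame=0x2C idx=3 entry=0x2F007 [P=1 RW=1 US=1 PS=0]
  L1: frame=0x2F idx=15 entry=0x33007 [P=1 RW=1 US=1 PS=0]
  ⇒ phys 0x335C7  [2 reads]
#1 VA=0x1216DDB (r,kernel):
  L0: frame=0x2C idx=9 entry=0x34007 [P=1 RW=1 US=1 PS=0]
  L1: frame=0x34 idx=22 entry=0x35007 [P=1 RW=1 US=1 PS=0]
  ⇒ phys 0x35DDB  [2 reads]
#2 VA=0x1802065 (r,kernel):
  L0: frame=0x2C idx=12 entry=0x37007 [P=1 RW=1 US=1 PS=0]
  L1: frame=0x37 idx=2 entry=0x3B007 [P=1 RW=1 US=1 PS=0]
  ⇒ phys 0x3B065  [2 reads]
#3 VA=0x1802065 (r,kernel):
  TLB hit vpn=0x1802 → PA=0x3B065
#4 VA=0x20062BD (r,kernel):
  L0: frame=0x2C idx=16 entry=0x3C007 [P=1 RW=1 US=1 PS=0]
  L1: frame=0x3C idx=6 entry=0x40007 [P=1 RW=1 US=1 PS=0]
  ⇒ phys 0x402BD  [2 reads]
#5 VA=0xE149DC (r,kernel):
  L0: frame=0x2C idx=7 entry=0x42007 [P=1 RW=1 US=1 PS=0]
  L1: frame=0x42 idx=20 entry=0x45007 [P=1 RW=1 US=1 PS=0]
  ⇒ phys 0x459DC  [2 reads]
#6 VA=0x1A05E56 (r,kernel):
  L0: frame=0x2C idx=13 entry=0x47007 [P=1 RW=1 US=1 PS=0]
  L1: frame=0x47 idx=5 entry=0x48007 [P=1 RW=1 US=1 PS=0]
  ⇒ phys 0x48E56  [2 reads]

Entries read for #0: 2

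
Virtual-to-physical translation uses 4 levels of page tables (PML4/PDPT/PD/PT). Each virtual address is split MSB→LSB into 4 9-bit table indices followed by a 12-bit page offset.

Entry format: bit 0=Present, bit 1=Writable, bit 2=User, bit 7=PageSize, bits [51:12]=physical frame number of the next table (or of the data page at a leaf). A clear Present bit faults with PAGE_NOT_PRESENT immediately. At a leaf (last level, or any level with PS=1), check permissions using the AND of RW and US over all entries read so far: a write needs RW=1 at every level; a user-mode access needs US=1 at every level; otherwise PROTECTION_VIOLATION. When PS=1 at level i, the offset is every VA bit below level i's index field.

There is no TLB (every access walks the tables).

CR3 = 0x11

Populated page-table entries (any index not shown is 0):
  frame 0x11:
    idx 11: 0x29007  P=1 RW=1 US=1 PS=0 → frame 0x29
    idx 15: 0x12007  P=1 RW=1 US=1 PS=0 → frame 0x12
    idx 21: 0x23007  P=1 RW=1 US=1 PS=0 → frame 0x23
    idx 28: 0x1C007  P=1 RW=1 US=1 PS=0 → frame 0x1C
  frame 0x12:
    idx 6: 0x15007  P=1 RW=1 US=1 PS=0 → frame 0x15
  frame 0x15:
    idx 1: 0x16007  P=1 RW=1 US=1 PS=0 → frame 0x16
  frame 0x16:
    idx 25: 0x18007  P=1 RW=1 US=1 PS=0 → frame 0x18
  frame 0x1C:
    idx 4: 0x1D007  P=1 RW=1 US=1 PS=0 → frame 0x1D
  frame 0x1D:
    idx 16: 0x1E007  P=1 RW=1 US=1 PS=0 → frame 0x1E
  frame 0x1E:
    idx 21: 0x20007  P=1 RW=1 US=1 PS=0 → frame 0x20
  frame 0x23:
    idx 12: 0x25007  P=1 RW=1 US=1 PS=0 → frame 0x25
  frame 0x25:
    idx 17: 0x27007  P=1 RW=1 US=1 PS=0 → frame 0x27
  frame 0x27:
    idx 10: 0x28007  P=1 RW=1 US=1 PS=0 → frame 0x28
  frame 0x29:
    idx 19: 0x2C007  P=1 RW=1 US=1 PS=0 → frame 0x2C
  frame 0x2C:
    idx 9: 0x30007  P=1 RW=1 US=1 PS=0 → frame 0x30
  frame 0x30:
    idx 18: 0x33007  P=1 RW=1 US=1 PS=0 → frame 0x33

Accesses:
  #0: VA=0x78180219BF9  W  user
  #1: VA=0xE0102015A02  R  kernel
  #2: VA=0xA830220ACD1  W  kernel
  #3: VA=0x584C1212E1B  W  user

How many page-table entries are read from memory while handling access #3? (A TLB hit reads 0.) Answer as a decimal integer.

Trace:
#0 VA=0x78180219BF9 (w,user):
  [0] read 0x11 idx=15: raw=0x12007 flags P=1 W=1 U=1 S=0
  [1] read 0x12 idx=6: raw=0x15007 flags P=1 W=1 U=1 S=0
  [2] read 0x15 idx=1: raw=0x16007 flags P=1 W=1 U=1 S=0
  [3] read 0x16 idx=25: raw=0x18007 flags P=1 W=1 U=1 S=0
  → PA=0x18BF9  (4 entries read)
#1 VA=0xE0102015A02 (r,kernel):
  [0] read 0x11 idx=28: raw=0x1C007 flags P=1 W=1 U=1 S=0
  [1] read 0x1C idx=4: raw=0x1D007 flags P=1 W=1 U=1 S=0
  [2] read 0x1D idx=16: raw=0x1E007 flags P=1 W=1 U=1 S=0
  [3] read 0x1E idx=21: raw=0x20007 flags P=1 W=1 U=1 S=0
  → PA=0x20A02  (4 entries read)
#2 VA=0xA830220ACD1 (w,kernel):
  [0] read 0x11 idx=21: raw=0x23007 flags P=1 W=1 U=1 S=0
  [1] read 0x23 idx=12: raw=0x25007 flags P=1 W=1 U=1 S=0
  [2] read 0x25 idx=17: raw=0x27007 flags P=1 W=1 U=1 S=0
  [3] read 0x27 idx=10: raw=0x28007 flags P=1 W=1 U=1 S=0
  → PA=0x28CD1  (4 entries read)
#3 VA=0x584C1212E1B (w,user):
  [0] read 0x11 idx=11: raw=0x29007 flags P=1 W=1 U=1 S=0
  [1] read 0x29 idx=19: raw=0x2C007 flags P=1 W=1 U=1 S=0
  [2] read 0x2C idx=9: raw=0x30007 flags P=1 W=1 U=1 S=0
  [3] read 0x30 idx=18: raw=0x33007 flags P=1 W=1 U=1 S=0
  → PA=0x33E1B  (4 entries read)

Entries read for #3: 4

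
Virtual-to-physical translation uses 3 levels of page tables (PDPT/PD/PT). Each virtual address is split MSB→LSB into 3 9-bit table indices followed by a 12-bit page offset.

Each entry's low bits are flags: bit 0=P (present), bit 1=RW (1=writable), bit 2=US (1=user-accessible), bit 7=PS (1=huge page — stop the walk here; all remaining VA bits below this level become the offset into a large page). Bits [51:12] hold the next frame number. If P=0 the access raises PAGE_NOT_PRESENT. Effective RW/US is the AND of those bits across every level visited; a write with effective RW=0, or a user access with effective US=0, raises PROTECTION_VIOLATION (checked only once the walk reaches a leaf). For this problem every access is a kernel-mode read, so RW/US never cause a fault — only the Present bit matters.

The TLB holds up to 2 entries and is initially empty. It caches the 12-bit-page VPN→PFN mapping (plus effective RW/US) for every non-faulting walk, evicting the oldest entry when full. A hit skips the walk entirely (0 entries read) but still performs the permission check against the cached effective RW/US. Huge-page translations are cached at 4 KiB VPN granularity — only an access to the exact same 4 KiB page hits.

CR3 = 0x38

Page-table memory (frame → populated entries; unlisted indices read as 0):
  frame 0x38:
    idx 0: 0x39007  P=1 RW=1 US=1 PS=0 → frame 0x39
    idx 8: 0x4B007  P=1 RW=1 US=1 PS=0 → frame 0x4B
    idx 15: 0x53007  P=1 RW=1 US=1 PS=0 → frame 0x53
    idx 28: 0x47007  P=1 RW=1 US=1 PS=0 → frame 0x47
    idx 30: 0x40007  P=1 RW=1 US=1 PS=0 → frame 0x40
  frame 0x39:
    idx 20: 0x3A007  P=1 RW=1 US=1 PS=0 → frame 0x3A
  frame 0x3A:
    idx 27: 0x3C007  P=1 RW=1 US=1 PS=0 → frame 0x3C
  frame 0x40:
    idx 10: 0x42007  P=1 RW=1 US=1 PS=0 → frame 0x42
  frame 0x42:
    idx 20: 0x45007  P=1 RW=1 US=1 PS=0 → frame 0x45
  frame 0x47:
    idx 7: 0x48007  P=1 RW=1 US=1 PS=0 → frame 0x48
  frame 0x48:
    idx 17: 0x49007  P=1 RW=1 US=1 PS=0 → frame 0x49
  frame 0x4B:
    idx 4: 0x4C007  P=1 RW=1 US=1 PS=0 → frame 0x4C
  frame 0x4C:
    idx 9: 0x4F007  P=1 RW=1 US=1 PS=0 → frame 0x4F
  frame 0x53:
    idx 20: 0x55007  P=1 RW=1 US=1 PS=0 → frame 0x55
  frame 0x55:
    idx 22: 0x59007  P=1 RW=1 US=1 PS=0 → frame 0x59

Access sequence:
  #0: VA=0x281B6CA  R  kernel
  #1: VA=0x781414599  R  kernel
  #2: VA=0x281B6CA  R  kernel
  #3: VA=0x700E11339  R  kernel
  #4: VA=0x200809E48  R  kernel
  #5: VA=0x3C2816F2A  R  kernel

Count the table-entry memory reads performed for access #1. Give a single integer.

Walk each access:
#0 VA=0x281B6CA (r,kernel):
  lvl0: tbl 0x38, slot 0 ⇒ 0x39007 (P1/RW1/US1/PS0)
  lvl1: tbl 0x39, slot 20 ⇒ 0x3A007 (P1/RW1/US1/PS0)
  lvl2: tbl 0x3A, slot 27 ⇒ 0x3C007 (P1/RW1/US1/PS0)
  ✓ 0x3C6CA  — 3 lookups
#1 VA=0x781414599 (r,kernel):
  lvl0: tbl 0x38, slot 30 ⇒ 0x40007 (P1/RW1/US1/PS0)
  lvl1: tbl 0x40, slot 10 ⇒ 0x42007 (P1/RW1/US1/PS0)
  lvl2: tbl 0x42, slot 20 ⇒ 0x45007 (P1/RW1/US1/PS0)
  ✓ 0x45599  — 3 lookups
#2 VA=0x281B6CA (r,kernel):
  TLB hit vpn=0x281B → PA=0x3C6CA
#3 VA=0x700E11339 (r,kernel):
  lvl0: tbl 0x38, slot 28 ⇒ 0x47007 (P1/RW1/US1/PS0)
  lvl1: tbl 0x47, slot 7 ⇒ 0x48007 (P1/RW1/US1/PS0)
  lvl2: tbl 0x48, slot 17 ⇒ 0x49007 (P1/RW1/US1/PS0)
  ✓ 0x49339  — 3 lookups
#4 VA=0x200809E48 (r,kernel):
  lvl0: tbl 0x38, slot 8 ⇒ 0x4B007 (P1/RW1/US1/PS0)
  lvl1: tbl 0x4B, slot 4 ⇒ 0x4C007 (P1/RW1/US1/PS0)
  lvl2: tbl 0x4C, slot 9 ⇒ 0x4F007 (P1/RW1/US1/PS0)
  ✓ 0x4FE48  — 3 lookups
#5 VA=0x3C2816F2A (r,kernel):
  lvl0: tbl 0x38, slot 15 ⇒ 0x53007 (P1/RW1/US1/PS0)
  lvl1: tbl 0x53, slot 20 ⇒ 0x55007 (P1/RW1/US1/PS0)
  lvl2: tbl 0x55, slot 22 ⇒ 0x59007 (P1/RW1/US1/PS0)
  ✓ 0x59F2A  — 3 lookups

Entries read for #1: 3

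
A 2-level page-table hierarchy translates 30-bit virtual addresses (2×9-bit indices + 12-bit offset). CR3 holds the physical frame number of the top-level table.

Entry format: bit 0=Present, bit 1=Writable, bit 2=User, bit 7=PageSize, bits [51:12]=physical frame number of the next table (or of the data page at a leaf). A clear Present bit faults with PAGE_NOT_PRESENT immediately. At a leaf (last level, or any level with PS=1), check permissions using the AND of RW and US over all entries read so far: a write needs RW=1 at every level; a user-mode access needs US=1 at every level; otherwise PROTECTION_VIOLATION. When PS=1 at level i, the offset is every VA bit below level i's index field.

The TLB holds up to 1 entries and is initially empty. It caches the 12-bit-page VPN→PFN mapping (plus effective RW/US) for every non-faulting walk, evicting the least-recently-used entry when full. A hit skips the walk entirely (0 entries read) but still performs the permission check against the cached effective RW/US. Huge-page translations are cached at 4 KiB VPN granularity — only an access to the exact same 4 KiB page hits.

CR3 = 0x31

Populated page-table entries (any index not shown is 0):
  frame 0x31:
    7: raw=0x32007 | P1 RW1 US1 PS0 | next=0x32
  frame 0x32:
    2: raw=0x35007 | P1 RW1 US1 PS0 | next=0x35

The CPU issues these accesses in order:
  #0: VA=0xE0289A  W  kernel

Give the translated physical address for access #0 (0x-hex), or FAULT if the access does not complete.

Per-access translation:
#0 VA=0xE0289A (w,kernel):
  [0] read 0x31 idx=7: raw=0x32007 flags P=1 W=1 U=1 S=0
  [1] read 0x32 idx=2: raw=0x35007 flags P=1 W=1 U=1 S=0
  ⇒ phys 0x3589A  [2 reads]

Access #0 PA: 0x3589A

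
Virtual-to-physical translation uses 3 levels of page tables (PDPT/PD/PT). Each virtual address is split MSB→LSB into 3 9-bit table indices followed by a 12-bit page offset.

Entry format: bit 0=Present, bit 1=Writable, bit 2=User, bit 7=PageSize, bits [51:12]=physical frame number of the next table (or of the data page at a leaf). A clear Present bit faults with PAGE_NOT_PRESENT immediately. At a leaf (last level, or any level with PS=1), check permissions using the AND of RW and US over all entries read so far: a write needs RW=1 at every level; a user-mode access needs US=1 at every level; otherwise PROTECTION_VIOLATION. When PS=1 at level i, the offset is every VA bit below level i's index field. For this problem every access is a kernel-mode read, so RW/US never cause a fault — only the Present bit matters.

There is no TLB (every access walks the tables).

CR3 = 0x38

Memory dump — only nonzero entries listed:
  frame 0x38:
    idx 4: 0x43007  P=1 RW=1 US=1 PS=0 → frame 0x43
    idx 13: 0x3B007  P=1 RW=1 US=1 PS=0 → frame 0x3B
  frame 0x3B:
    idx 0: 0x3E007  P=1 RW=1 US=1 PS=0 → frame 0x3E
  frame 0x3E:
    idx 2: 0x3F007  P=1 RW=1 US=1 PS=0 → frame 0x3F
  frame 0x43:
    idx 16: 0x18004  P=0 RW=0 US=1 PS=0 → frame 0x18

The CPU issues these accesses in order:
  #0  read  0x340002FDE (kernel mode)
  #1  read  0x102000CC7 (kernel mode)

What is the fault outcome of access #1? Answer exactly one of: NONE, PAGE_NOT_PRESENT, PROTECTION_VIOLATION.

Trace:
#0 VA=0x340002FDE (r,kernel):
  [0] read 0x38 idx=13: raw=0x3B007 flags P=1 W=1 U=1 S=0
  [1] read 0x3B idx=0: raw=0x3E007 flags P=1 W=1 U=1 S=0
  [2] read 0x3E idx=2: raw=0x3F007 flags P=1 W=1 U=1 S=0
  ✓ 0x3FFDE  — 3 lookups
#1 VA=0x102000CC7 (r,kernel):
  [0] read 0x38 idx=4: raw=0x43007 flags P=1 W=1 U=1 S=0
  [1] read 0x43 idx=16: raw=0x18004 flags P=0 W=0 U=1 S=0
  ✗ PAGE_NOT_PRESENT  [2 reads]

Access #1 fault: PAGE_NOT_PRESENT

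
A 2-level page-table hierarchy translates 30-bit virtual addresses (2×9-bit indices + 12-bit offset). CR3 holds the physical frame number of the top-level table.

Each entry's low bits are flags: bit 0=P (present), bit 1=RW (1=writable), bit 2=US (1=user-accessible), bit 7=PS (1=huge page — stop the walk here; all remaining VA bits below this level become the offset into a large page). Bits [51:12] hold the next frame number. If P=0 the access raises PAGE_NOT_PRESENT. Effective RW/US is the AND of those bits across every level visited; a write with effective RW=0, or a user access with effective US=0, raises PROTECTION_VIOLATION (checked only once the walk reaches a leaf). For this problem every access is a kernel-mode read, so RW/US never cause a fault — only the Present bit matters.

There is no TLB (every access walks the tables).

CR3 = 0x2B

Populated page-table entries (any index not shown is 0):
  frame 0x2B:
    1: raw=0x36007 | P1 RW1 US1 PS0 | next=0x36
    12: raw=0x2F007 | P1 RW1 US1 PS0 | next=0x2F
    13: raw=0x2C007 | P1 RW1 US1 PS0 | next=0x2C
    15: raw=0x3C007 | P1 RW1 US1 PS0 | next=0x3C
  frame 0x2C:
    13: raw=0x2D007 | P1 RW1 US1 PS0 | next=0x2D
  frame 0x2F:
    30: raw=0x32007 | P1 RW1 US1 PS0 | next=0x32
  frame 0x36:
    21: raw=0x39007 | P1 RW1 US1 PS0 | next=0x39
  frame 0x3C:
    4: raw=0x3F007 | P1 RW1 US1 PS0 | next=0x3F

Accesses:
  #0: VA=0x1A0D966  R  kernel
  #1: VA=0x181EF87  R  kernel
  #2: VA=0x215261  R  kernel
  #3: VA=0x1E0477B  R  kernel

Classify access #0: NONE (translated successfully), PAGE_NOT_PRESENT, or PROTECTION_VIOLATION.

Walk each access:
#0 VA=0x1A0D966 (r,kernel):
  L0 @0x2B[13] → 0x2C007  P=1,RW=1,US=1,PS=0
  L1 @0x2C[13] → 0x2D007  P=1,RW=1,US=1,PS=0
  → PA=0x2D966  (2 entries read)
#1 VA=0x181EF87 (r,kernel):
  L0 @0x2B[12] → 0x2F007  P=1,RW=1,US=1,PS=0
  L1 @0x2F[30] → 0x32007  P=1,RW=1,US=1,PS=0
  → PA=0x32F87  (2 entries read)
#2 VA=0x215261 (r,kernel):
  L0 @0x2B[1] → 0x36007  P=1,RW=1,US=1,PS=0
  L1 @0x36[21] → 0x39007  P=1,RW=1,US=1,PS=0
  → PA=0x39261  (2 entries read)
#3 VA=0x1E0477B (r,kernel):
  L0 @0x2B[15] → 0x3C007  P=1,RW=1,US=1,PS=0
  L1 @0x3C[4] → 0x3F007  P=1,RW=1,US=1,PS=0
  → PA=0x3F77B  (2 entries read)

Access #0 fault: NONE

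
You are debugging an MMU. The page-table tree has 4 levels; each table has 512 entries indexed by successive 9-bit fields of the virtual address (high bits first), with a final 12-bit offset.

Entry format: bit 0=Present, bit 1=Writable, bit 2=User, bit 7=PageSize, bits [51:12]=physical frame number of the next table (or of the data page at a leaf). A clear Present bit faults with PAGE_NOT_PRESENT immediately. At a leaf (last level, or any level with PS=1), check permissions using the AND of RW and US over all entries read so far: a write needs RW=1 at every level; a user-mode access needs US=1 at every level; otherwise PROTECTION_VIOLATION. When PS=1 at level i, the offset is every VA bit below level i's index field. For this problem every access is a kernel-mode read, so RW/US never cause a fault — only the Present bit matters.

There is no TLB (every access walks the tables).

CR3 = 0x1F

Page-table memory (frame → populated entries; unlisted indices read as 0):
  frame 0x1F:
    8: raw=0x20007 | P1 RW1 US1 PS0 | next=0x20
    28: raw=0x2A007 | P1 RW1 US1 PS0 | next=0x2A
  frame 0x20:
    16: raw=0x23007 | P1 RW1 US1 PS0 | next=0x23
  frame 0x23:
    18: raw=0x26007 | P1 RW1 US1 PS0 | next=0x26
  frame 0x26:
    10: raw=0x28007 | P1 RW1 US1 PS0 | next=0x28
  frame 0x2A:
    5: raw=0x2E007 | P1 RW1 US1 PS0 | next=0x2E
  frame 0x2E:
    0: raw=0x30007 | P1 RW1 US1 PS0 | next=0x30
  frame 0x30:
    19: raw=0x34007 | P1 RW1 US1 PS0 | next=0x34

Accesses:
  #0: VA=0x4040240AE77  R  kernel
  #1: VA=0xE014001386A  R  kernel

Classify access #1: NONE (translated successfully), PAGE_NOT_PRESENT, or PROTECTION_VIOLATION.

Trace:
#0 VA=0x4040240AE77 (r,kernel):
  L0: frame=0x1F idx=8 entry=0x20007 [P=1 RW=1 US=1 PS=0]
  L1: frame=0x20 idx=16 entry=0x23007 [P=1 RW=1 US=1 PS=0]
  L2: frame=0x23 idx=18 entry=0x26007 [P=1 RW=1 US=1 PS=0]
  L3: frame=0x26 idx=10 entry=0x28007 [P=1 RW=1 US=1 PS=0]
  → PA=0x28E77  (4 entries read)
#1 VA=0xE014001386A (r,kernel):
  L0: frame=0x1F idx=28 entry=0x2A007 [P=1 RW=1 US=1 PS=0]
  L1: frame=0x2A idx=5 entry=0x2E007 [P=1 RW=1 US=1 PS=0]
  L2: frame=0x2E idx=0 entry=0x30007 [P=1 RW=1 US=1 PS=0]
  L3: frame=0x30 idx=19 entry=0x34007 [P=1 RW=1 US=1 PS=0]
  → PA=0x3486A  (4 entries read)

Access #1 fault: NONE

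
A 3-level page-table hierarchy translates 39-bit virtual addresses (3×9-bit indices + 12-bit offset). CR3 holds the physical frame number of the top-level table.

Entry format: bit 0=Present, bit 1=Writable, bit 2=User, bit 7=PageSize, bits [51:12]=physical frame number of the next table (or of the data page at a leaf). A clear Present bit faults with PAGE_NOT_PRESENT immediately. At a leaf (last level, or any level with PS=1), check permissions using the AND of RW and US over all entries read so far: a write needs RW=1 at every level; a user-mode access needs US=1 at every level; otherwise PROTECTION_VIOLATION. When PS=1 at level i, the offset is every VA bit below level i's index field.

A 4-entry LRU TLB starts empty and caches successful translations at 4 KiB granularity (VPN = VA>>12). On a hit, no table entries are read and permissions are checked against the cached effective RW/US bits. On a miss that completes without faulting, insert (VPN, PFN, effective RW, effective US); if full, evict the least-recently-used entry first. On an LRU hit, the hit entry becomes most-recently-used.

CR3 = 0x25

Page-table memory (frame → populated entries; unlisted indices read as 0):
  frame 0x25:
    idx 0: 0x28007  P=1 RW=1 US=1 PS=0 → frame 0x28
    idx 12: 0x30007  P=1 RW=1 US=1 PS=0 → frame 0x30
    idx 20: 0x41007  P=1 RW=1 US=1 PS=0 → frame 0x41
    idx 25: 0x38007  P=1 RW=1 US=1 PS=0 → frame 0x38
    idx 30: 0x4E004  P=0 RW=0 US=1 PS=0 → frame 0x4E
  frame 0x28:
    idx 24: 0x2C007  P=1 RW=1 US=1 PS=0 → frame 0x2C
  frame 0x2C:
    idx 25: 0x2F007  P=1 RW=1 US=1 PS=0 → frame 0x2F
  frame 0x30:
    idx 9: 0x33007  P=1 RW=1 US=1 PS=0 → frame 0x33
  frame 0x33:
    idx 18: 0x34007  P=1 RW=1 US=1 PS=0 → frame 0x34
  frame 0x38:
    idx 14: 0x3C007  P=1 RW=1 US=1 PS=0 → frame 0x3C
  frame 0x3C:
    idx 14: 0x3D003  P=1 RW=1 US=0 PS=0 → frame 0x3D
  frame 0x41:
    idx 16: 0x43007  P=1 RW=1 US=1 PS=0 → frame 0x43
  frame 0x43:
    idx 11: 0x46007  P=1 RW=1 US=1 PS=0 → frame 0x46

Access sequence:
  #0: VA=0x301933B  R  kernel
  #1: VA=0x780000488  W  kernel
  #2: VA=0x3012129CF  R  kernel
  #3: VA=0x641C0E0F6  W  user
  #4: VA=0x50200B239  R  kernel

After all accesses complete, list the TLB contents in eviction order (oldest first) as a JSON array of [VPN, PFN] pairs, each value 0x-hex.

Trace:
#0 VA=0x301933B (r,kernel):
  L0 @0x25[0] → 0x28007  P=1,RW=1,US=1,PS=0
  L1 @0x28[24] → 0x2C007  P=1,RW=1,US=1,PS=0
  L2 @0x2C[25] → 0x2F007  P=1,RW=1,US=1,PS=0
  → PA=0x2F33B  (3 entries read)
#1 VA=0x780000488 (w,kernel):
  L0 @0x25[30] → 0x4E004  P=0,RW=0,US=1,PS=0
  → PAGE_NOT_PRESENT  (1 entries read)
#2 VA=0x3012129CF (r,kernel):
  L0 @0x25[12] → 0x30007  P=1,RW=1,US=1,PS=0
  L1 @0x30[9] → 0x33007  P=1,RW=1,US=1,PS=0
  L2 @0x33[18] → 0x34007  P=1,RW=1,US=1,PS=0
  → PA=0x349CF  (3 entries read)
#3 VA=0x641C0E0F6 (w,user):
  L0 @0x25[25] → 0x38007  P=1,RW=1,US=1,PS=0
  L1 @0x38[14] → 0x3C007  P=1,RW=1,US=1,PS=0
  L2 @0x3C[14] → 0x3D003  P=1,RW=1,US=0,PS=0
  → PROTECTION_VIOLATION  (3 entries read)
#4 VA=0x50200B239 (r,kernel):
  L0 @0x25[20] → 0x41007  P=1,RW=1,US=1,PS=0
  L1 @0x41[16] → 0x43007  P=1,RW=1,US=1,PS=0
  L2 @0x43[11] → 0x46007  P=1,RW=1,US=1,PS=0
  → PA=0x46239  (3 entries read)

TLB: [["0x3019", "0x2F"], ["0x301212", "0x34"], ["0x50200B", "0x46"]]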